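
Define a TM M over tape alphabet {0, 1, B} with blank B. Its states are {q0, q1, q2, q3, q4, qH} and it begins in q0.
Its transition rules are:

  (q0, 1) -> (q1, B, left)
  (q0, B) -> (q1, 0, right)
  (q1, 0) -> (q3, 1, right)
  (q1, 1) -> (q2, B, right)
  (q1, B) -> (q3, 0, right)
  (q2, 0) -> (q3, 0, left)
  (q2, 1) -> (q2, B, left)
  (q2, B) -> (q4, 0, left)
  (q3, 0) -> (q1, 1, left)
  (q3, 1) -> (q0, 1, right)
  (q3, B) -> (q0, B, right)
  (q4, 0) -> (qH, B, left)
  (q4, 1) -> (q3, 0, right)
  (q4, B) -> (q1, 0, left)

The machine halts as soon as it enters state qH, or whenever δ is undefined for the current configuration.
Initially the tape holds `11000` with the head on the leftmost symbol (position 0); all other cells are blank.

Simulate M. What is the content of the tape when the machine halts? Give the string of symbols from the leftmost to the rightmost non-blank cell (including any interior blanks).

00B000

q0 | B[1]1000   read 1 → write B, move left, go to q1
q1 | [B]B1000   read B → write 0, move right, go to q3
q3 | 0[B]1000   read B → write B, move right, go to q0
q0 | 0B[1]000   read 1 → write B, move left, go to q1
q1 | 0[B]B000   read B → write 0, move right, go to q3
q3 | 00[B]000   read B → write B, move right, go to q0
q0 | 00B[0]00
The non-blank tape span at halt is 00B000.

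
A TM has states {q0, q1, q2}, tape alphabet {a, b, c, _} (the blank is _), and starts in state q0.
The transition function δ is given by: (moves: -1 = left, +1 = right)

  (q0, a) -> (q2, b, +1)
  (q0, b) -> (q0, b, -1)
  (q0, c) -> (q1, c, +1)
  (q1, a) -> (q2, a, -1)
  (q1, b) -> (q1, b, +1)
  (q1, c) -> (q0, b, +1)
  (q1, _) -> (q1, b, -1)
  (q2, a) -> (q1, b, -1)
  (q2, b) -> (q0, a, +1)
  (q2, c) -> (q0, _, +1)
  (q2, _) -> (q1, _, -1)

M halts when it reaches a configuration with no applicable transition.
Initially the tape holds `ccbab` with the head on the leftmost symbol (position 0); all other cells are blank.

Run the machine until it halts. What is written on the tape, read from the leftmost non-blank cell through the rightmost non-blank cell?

cbaba

state=q0 head=0 tape=[c]cbab_   (q0,c)→(q1,c,+1)
state=q1 head=1 tape=c[c]bab_   (q1,c)→(q0,b,+1)
state=q0 head=2 tape=cb[b]ab_   (q0,b)→(q0,b,-1)
state=q0 head=1 tape=c[b]bab_   (q0,b)→(q0,b,-1)
state=q0 head=0 tape=[c]bbab_   (q0,c)→(q1,c,+1)
state=q1 head=1 tape=c[b]bab_   (q1,b)→(q1,b,+1)
state=q1 head=2 tape=cb[b]ab_   (q1,b)→(q1,b,+1)
state=q1 head=3 tape=cbb[a]b_   (q1,a)→(q2,a,-1)
state=q2 head=2 tape=cb[b]ab_   (q2,b)→(q0,a,+1)
state=q0 head=3 tape=cba[a]b_   (q0,a)→(q2,b,+1)
state=q2 head=4 tape=cbab[b]_   (q2,b)→(q0,a,+1)
state=q0 head=5 tape=cbaba[_]
The non-blank tape span at halt is cbaba.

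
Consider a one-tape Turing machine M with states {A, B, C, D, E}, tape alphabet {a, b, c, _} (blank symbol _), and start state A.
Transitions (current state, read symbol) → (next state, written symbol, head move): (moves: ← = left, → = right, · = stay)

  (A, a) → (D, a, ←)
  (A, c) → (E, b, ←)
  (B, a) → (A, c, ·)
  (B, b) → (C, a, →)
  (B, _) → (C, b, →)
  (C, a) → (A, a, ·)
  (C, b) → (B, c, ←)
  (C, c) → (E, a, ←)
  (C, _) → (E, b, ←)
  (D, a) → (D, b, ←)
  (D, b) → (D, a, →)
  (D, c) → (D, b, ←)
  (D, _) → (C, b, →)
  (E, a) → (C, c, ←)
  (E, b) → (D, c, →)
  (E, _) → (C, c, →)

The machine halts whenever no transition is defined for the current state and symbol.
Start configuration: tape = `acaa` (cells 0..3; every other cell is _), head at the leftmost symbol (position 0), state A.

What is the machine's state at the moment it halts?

B

state=A head=0 tape=____[a]caa   (A,a)→(D,a,←)
state=D head=-1 tape=___[_]acaa   (D,_)→(C,b,→)
state=C head=0 tape=___b[a]caa   (C,a)→(A,a,·)
state=A head=0 tape=___b[a]caa   (A,a)→(D,a,←)
state=D head=-1 tape=___[b]acaa   (D,b)→(D,a,→)
state=D head=0 tape=___a[a]caa   (D,a)→(D,b,←)
state=D head=-1 tape=___[a]bcaa   (D,a)→(D,b,←)
state=D head=-2 tape=__[_]bbcaa   (D,_)→(C,b,→)
state=C head=-1 tape=__b[b]bcaa   (C,b)→(B,c,←)
state=B head=-2 tape=__[b]cbcaa   (B,b)→(C,a,→)
state=C head=-1 tape=__a[c]bcaa   (C,c)→(E,a,←)
state=E head=-2 tape=__[a]abcaa   (E,a)→(C,c,←)
state=C head=-3 tape=_[_]cabcaa   (C,_)→(E,b,←)
state=E head=-4 tape=[_]bcabcaa   (E,_)→(C,c,→)
state=C head=-3 tape=c[b]cabcaa   (C,b)→(B,c,←)
state=B head=-4 tape=[c]ccabcaa
No transition is defined for (B, c); M halts in state B.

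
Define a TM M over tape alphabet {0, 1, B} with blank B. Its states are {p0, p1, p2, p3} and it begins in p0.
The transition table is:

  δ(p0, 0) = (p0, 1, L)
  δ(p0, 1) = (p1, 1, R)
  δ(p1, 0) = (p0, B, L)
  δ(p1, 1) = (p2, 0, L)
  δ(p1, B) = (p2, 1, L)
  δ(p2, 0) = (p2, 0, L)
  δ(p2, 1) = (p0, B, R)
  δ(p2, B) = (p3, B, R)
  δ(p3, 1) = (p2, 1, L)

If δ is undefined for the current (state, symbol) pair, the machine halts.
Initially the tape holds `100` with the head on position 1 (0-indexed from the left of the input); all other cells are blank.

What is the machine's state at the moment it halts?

p0

p0 | 1[0]0   read 0 → write 1, move L, go to p0
p0 | [1]10   read 1 → write 1, move R, go to p1
p1 | 1[1]0   read 1 → write 0, move L, go to p2
p2 | [1]00   read 1 → write B, move R, go to p0
p0 | B[0]0   read 0 → write 1, move L, go to p0
p0 | [B]10
No transition is defined for (p0, B); M halts in state p0.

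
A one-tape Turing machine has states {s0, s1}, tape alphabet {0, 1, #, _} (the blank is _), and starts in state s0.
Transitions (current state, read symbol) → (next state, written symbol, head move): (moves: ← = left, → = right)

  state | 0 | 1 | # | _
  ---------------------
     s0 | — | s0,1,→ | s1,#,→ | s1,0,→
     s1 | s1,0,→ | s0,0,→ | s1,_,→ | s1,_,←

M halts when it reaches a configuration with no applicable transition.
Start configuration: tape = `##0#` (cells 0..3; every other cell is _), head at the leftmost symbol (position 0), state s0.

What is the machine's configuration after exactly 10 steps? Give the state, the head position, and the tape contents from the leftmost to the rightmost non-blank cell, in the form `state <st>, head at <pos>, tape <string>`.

state=s0 head=0 tape=[#]#0#_   (s0,#)→(s1,#,→)
state=s1 head=1 tape=#[#]0#_   (s1,#)→(s1,_,→)
state=s1 head=2 tape=#_[0]#_   (s1,0)→(s1,0,→)
state=s1 head=3 tape=#_0[#]_   (s1,#)→(s1,_,→)
state=s1 head=4 tape=#_0_[_]   (s1,_)→(s1,_,←)
state=s1 head=3 tape=#_0[_]_   (s1,_)→(s1,_,←)
state=s1 head=2 tape=#_[0]__   (s1,0)→(s1,0,→)
state=s1 head=3 tape=#_0[_]_   (s1,_)→(s1,_,←)
state=s1 head=2 tape=#_[0]__   (s1,0)→(s1,0,→)
state=s1 head=3 tape=#_0[_]_   (s1,_)→(s1,_,←)
state=s1 head=2 tape=#_[0]__
After 10 steps: state s1, head at 2, tape #_0.

state s1, head at 2, tape #_0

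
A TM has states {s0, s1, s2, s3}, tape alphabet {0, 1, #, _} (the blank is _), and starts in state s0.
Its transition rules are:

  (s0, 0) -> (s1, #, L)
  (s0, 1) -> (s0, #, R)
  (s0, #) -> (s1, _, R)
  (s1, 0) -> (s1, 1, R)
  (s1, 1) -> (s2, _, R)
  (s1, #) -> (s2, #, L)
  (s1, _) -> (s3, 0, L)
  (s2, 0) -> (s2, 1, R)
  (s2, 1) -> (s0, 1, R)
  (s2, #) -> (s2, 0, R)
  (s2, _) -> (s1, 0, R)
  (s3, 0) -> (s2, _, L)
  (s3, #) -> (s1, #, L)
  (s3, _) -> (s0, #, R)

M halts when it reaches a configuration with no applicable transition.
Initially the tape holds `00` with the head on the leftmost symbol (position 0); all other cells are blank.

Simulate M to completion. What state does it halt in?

s0

state=s0 head=0 tape=___[0]0__   (s0,0)→(s1,#,L)
state=s1 head=-1 tape=__[_]#0__   (s1,_)→(s3,0,L)
state=s3 head=-2 tape=_[_]0#0__   (s3,_)→(s0,#,R)
state=s0 head=-1 tape=_#[0]#0__   (s0,0)→(s1,#,L)
state=s1 head=-2 tape=_[#]##0__   (s1,#)→(s2,#,L)
state=s2 head=-3 tape=[_]###0__   (s2,_)→(s1,0,R)
state=s1 head=-2 tape=0[#]##0__   (s1,#)→(s2,#,L)
state=s2 head=-3 tape=[0]###0__   (s2,0)→(s2,1,R)
state=s2 head=-2 tape=1[#]##0__   (s2,#)→(s2,0,R)
state=s2 head=-1 tape=10[#]#0__   (s2,#)→(s2,0,R)
state=s2 head=0 tape=100[#]0__   (s2,#)→(s2,0,R)
state=s2 head=1 tape=1000[0]__   (s2,0)→(s2,1,R)
state=s2 head=2 tape=10001[_]_   (s2,_)→(s1,0,R)
state=s1 head=3 tape=100010[_]   (s1,_)→(s3,0,L)
state=s3 head=2 tape=10001[0]0   (s3,0)→(s2,_,L)
state=s2 head=1 tape=1000[1]_0   (s2,1)→(s0,1,R)
state=s0 head=2 tape=10001[_]0
No transition is defined for (s0, _); M halts in state s0.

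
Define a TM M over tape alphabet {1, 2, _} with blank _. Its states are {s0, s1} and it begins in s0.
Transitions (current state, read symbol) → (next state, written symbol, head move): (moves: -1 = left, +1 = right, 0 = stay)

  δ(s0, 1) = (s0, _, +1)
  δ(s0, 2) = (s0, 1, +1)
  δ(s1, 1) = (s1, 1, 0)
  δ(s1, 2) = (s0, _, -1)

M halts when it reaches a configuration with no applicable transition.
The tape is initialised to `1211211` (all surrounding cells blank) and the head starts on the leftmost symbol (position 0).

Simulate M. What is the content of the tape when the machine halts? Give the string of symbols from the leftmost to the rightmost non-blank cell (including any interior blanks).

1__1

s0 | [1]211211_   read 1 → write _, move +1, go to s0
s0 | _[2]11211_   read 2 → write 1, move +1, go to s0
s0 | _1[1]1211_   read 1 → write _, move +1, go to s0
s0 | _1_[1]211_   read 1 → write _, move +1, go to s0
s0 | _1__[2]11_   read 2 → write 1, move +1, go to s0
s0 | _1__1[1]1_   read 1 → write _, move +1, go to s0
s0 | _1__1_[1]_   read 1 → write _, move +1, go to s0
s0 | _1__1__[_]
The non-blank tape span at halt is 1__1.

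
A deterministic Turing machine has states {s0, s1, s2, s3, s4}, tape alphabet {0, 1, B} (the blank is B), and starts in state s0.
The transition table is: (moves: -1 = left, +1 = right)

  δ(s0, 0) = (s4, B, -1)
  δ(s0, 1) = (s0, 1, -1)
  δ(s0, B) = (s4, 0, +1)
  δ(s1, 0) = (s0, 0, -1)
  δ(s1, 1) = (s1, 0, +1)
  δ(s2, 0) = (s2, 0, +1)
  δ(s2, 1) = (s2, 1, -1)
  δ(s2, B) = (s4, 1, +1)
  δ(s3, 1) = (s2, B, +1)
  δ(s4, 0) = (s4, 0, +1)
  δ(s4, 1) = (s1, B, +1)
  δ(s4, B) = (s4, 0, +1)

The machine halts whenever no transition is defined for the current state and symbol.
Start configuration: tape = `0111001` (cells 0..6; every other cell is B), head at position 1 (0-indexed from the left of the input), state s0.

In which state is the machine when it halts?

state=s0 head=1 tape=B0[1]11001B   (s0,1)→(s0,1,-1)
state=s0 head=0 tape=B[0]111001B   (s0,0)→(s4,B,-1)
state=s4 head=-1 tape=[B]B111001B   (s4,B)→(s4,0,+1)
state=s4 head=0 tape=0[B]111001B   (s4,B)→(s4,0,+1)
state=s4 head=1 tape=00[1]11001B   (s4,1)→(s1,B,+1)
state=s1 head=2 tape=00B[1]1001B   (s1,1)→(s1,0,+1)
state=s1 head=3 tape=00B0[1]001B   (s1,1)→(s1,0,+1)
state=s1 head=4 tape=00B00[0]01B   (s1,0)→(s0,0,-1)
state=s0 head=3 tape=00B0[0]001B   (s0,0)→(s4,B,-1)
state=s4 head=2 tape=00B[0]B001B   (s4,0)→(s4,0,+1)
state=s4 head=3 tape=00B0[B]001B   (s4,B)→(s4,0,+1)
state=s4 head=4 tape=00B00[0]01B   (s4,0)→(s4,0,+1)
state=s4 head=5 tape=00B000[0]1B   (s4,0)→(s4,0,+1)
state=s4 head=6 tape=00B0000[1]B   (s4,1)→(s1,B,+1)
state=s1 head=7 tape=00B0000B[B]
No transition is defined for (s1, B); M halts in state s1.

s1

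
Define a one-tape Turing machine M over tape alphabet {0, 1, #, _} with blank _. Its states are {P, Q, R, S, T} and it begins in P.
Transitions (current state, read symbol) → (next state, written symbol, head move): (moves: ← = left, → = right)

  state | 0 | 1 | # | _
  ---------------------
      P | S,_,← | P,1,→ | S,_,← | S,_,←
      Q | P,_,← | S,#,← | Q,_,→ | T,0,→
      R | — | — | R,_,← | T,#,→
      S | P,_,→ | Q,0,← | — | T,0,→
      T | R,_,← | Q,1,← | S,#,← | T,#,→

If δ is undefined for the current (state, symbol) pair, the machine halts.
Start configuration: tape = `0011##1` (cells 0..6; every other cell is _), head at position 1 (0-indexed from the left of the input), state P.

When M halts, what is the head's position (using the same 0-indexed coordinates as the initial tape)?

3

P | 0[0]11##1   read 0 → write _, move ←, go to S
S | [0]_11##1   read 0 → write _, move →, go to P
P | _[_]11##1   read _ → write _, move ←, go to S
S | [_]_11##1   read _ → write 0, move →, go to T
T | 0[_]11##1   read _ → write #, move →, go to T
T | 0#[1]1##1   read 1 → write 1, move ←, go to Q
Q | 0[#]11##1   read # → write _, move →, go to Q
Q | 0_[1]1##1   read 1 → write #, move ←, go to S
S | 0[_]#1##1   read _ → write 0, move →, go to T
T | 00[#]1##1   read # → write #, move ←, go to S
S | 0[0]#1##1   read 0 → write _, move →, go to P
P | 0_[#]1##1   read # → write _, move ←, go to S
S | 0[_]_1##1   read _ → write 0, move →, go to T
T | 00[_]1##1   read _ → write #, move →, go to T
T | 00#[1]##1   read 1 → write 1, move ←, go to Q
Q | 00[#]1##1   read # → write _, move →, go to Q
Q | 00_[1]##1   read 1 → write #, move ←, go to S
S | 00[_]###1   read _ → write 0, move →, go to T
T | 000[#]##1   read # → write #, move ←, go to S
S | 00[0]###1   read 0 → write _, move →, go to P
P | 00_[#]##1   read # → write _, move ←, go to S
S | 00[_]_##1   read _ → write 0, move →, go to T
T | 000[_]##1   read _ → write #, move →, go to T
T | 000#[#]#1   read # → write #, move ←, go to S
S | 000[#]##1
At halt the head is at cell 3.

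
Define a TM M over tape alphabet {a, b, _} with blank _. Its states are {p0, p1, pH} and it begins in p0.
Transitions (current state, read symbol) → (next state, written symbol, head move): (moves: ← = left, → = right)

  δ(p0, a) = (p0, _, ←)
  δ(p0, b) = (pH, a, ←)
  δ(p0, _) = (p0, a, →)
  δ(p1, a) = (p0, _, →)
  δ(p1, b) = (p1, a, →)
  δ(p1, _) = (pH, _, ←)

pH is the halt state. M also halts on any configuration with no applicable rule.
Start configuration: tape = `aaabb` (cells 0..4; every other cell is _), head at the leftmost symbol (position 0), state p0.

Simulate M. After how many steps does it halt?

p0 | ___[a]aabb   read a → write _, move ←, go to p0
p0 | __[_]_aabb   read _ → write a, move →, go to p0
p0 | __a[_]aabb   read _ → write a, move →, go to p0
p0 | __aa[a]abb   read a → write _, move ←, go to p0
p0 | __a[a]_abb   read a → write _, move ←, go to p0
p0 | __[a]__abb   read a → write _, move ←, go to p0
p0 | _[_]___abb   read _ → write a, move →, go to p0
p0 | _a[_]__abb   read _ → write a, move →, go to p0
p0 | _aa[_]_abb   read _ → write a, move →, go to p0
p0 | _aaa[_]abb   read _ → write a, move →, go to p0
p0 | _aaaa[a]bb   read a → write _, move ←, go to p0
p0 | _aaa[a]_bb   read a → write _, move ←, go to p0
p0 | _aa[a]__bb   read a → write _, move ←, go to p0
p0 | _a[a]___bb   read a → write _, move ←, go to p0
p0 | _[a]____bb   read a → write _, move ←, go to p0
p0 | [_]_____bb   read _ → write a, move →, go to p0
p0 | a[_]____bb   read _ → write a, move →, go to p0
p0 | aa[_]___bb   read _ → write a, move →, go to p0
p0 | aaa[_]__bb   read _ → write a, move →, go to p0
p0 | aaaa[_]_bb   read _ → write a, move →, go to p0
p0 | aaaaa[_]bb   read _ → write a, move →, go to p0
p0 | aaaaaa[b]b   read b → write a, move ←, go to pH
pH | aaaaa[a]ab
M halts after 22 transitions.

22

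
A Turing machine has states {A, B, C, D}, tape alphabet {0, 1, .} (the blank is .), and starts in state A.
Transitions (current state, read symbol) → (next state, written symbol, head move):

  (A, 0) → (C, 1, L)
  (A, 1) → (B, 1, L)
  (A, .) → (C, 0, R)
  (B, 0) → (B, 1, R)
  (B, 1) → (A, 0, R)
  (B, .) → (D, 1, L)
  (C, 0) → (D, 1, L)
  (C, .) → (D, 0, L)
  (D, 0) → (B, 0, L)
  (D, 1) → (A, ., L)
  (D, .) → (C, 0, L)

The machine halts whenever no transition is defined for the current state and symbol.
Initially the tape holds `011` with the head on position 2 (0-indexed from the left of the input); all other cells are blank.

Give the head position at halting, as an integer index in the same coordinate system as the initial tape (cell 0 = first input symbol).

A | 01[1]...   read 1 → write 1, move L, go to B
B | 0[1]1...   read 1 → write 0, move R, go to A
A | 00[1]...   read 1 → write 1, move L, go to B
B | 0[0]1...   read 0 → write 1, move R, go to B
B | 01[1]...   read 1 → write 0, move R, go to A
A | 010[.]..   read . → write 0, move R, go to C
C | 0100[.].   read . → write 0, move L, go to D
D | 010[0]0.   read 0 → write 0, move L, go to B
B | 01[0]00.   read 0 → write 1, move R, go to B
B | 011[0]0.   read 0 → write 1, move R, go to B
B | 0111[0].   read 0 → write 1, move R, go to B
B | 01111[.]   read . → write 1, move L, go to D
D | 0111[1]1   read 1 → write ., move L, go to A
A | 011[1].1   read 1 → write 1, move L, go to B
B | 01[1]1.1   read 1 → write 0, move R, go to A
A | 010[1].1   read 1 → write 1, move L, go to B
B | 01[0]1.1   read 0 → write 1, move R, go to B
B | 011[1].1   read 1 → write 0, move R, go to A
A | 0110[.]1   read . → write 0, move R, go to C
C | 01100[1]
At halt the head is at cell 5.

5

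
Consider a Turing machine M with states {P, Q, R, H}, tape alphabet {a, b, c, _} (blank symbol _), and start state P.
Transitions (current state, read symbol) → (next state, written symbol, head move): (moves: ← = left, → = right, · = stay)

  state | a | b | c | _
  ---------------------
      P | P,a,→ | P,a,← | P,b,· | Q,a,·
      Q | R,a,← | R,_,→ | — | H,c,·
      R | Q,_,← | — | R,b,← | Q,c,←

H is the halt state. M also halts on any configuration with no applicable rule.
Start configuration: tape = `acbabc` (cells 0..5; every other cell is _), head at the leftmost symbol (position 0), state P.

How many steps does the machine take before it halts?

P | __[a]cbabc_   read a → write a, move →, go to P
P | __a[c]babc_   read c → write b, move ·, go to P
P | __a[b]babc_   read b → write a, move ←, go to P
P | __[a]ababc_   read a → write a, move →, go to P
P | __a[a]babc_   read a → write a, move →, go to P
P | __aa[b]abc_   read b → write a, move ←, go to P
P | __a[a]aabc_   read a → write a, move →, go to P
P | __aa[a]abc_   read a → write a, move →, go to P
P | __aaa[a]bc_   read a → write a, move →, go to P
P | __aaaa[b]c_   read b → write a, move ←, go to P
P | __aaa[a]ac_   read a → write a, move →, go to P
P | __aaaa[a]c_   read a → write a, move →, go to P
P | __aaaaa[c]_   read c → write b, move ·, go to P
P | __aaaaa[b]_   read b → write a, move ←, go to P
P | __aaaa[a]a_   read a → write a, move →, go to P
P | __aaaaa[a]_   read a → write a, move →, go to P
P | __aaaaaa[_]   read _ → write a, move ·, go to Q
Q | __aaaaaa[a]   read a → write a, move ←, go to R
R | __aaaaa[a]a   read a → write _, move ←, go to Q
Q | __aaaa[a]_a   read a → write a, move ←, go to R
R | __aaa[a]a_a   read a → write _, move ←, go to Q
Q | __aa[a]_a_a   read a → write a, move ←, go to R
R | __a[a]a_a_a   read a → write _, move ←, go to Q
Q | __[a]_a_a_a   read a → write a, move ←, go to R
R | _[_]a_a_a_a   read _ → write c, move ←, go to Q
Q | [_]ca_a_a_a   read _ → write c, move ·, go to H
H | [c]ca_a_a_a
M halts after 26 transitions.

26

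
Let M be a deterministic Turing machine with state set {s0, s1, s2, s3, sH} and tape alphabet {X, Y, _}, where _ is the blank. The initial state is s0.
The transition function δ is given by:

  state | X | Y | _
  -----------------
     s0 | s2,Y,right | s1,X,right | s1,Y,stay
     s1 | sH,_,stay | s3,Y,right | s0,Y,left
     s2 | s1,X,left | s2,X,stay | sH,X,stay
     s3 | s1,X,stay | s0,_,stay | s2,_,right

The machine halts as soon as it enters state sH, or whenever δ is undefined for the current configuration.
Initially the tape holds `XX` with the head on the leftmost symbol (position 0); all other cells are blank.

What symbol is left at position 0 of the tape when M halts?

Y

s0 | [X]X   read X → write Y, move right, go to s2
s2 | Y[X]   read X → write X, move left, go to s1
s1 | [Y]X   read Y → write Y, move right, go to s3
s3 | Y[X]   read X → write X, move stay, go to s1
s1 | Y[X]   read X → write _, move stay, go to sH
sH | Y[_]
Cell 0 holds Y when M halts.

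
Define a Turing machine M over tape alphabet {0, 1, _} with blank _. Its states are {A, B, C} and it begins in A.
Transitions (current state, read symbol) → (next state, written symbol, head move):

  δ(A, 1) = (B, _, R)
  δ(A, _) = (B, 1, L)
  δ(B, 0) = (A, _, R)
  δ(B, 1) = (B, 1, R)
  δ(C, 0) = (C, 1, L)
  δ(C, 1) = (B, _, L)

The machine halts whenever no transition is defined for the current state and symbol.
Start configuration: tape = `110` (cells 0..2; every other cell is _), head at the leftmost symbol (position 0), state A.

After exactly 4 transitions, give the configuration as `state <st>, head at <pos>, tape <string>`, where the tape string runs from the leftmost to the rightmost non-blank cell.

state B, head at 2, tape 1_1

state=A head=0 tape=[1]10_   (A,1)→(B,_,R)
state=B head=1 tape=_[1]0_   (B,1)→(B,1,R)
state=B head=2 tape=_1[0]_   (B,0)→(A,_,R)
state=A head=3 tape=_1_[_]   (A,_)→(B,1,L)
state=B head=2 tape=_1[_]1
After 4 steps: state B, head at 2, tape 1_1.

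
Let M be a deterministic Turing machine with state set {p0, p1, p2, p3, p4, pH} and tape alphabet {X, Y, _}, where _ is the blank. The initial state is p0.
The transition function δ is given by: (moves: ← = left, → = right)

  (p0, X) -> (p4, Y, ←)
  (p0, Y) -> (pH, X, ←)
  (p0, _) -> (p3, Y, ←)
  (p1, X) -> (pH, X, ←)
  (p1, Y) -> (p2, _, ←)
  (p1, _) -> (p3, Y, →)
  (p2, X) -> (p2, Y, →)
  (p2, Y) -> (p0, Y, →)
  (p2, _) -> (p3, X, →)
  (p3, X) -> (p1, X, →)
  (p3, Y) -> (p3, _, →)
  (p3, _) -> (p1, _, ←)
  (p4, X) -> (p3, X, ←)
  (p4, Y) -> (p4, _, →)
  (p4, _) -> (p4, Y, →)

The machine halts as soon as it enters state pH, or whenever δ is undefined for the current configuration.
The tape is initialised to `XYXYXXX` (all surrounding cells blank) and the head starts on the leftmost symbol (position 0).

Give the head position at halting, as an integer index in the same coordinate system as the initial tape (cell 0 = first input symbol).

-2

state=p0 head=0 tape=__[X]YXYXXX   (p0,X)→(p4,Y,←)
state=p4 head=-1 tape=_[_]YYXYXXX   (p4,_)→(p4,Y,→)
state=p4 head=0 tape=_Y[Y]YXYXXX   (p4,Y)→(p4,_,→)
state=p4 head=1 tape=_Y_[Y]XYXXX   (p4,Y)→(p4,_,→)
state=p4 head=2 tape=_Y__[X]YXXX   (p4,X)→(p3,X,←)
state=p3 head=1 tape=_Y_[_]XYXXX   (p3,_)→(p1,_,←)
state=p1 head=0 tape=_Y[_]_XYXXX   (p1,_)→(p3,Y,→)
state=p3 head=1 tape=_YY[_]XYXXX   (p3,_)→(p1,_,←)
state=p1 head=0 tape=_Y[Y]_XYXXX   (p1,Y)→(p2,_,←)
state=p2 head=-1 tape=_[Y]__XYXXX   (p2,Y)→(p0,Y,→)
state=p0 head=0 tape=_Y[_]_XYXXX   (p0,_)→(p3,Y,←)
state=p3 head=-1 tape=_[Y]Y_XYXXX   (p3,Y)→(p3,_,→)
state=p3 head=0 tape=__[Y]_XYXXX   (p3,Y)→(p3,_,→)
state=p3 head=1 tape=___[_]XYXXX   (p3,_)→(p1,_,←)
state=p1 head=0 tape=__[_]_XYXXX   (p1,_)→(p3,Y,→)
state=p3 head=1 tape=__Y[_]XYXXX   (p3,_)→(p1,_,←)
state=p1 head=0 tape=__[Y]_XYXXX   (p1,Y)→(p2,_,←)
state=p2 head=-1 tape=_[_]__XYXXX   (p2,_)→(p3,X,→)
state=p3 head=0 tape=_X[_]_XYXXX   (p3,_)→(p1,_,←)
state=p1 head=-1 tape=_[X]__XYXXX   (p1,X)→(pH,X,←)
state=pH head=-2 tape=[_]X__XYXXX
At halt the head is at cell -2.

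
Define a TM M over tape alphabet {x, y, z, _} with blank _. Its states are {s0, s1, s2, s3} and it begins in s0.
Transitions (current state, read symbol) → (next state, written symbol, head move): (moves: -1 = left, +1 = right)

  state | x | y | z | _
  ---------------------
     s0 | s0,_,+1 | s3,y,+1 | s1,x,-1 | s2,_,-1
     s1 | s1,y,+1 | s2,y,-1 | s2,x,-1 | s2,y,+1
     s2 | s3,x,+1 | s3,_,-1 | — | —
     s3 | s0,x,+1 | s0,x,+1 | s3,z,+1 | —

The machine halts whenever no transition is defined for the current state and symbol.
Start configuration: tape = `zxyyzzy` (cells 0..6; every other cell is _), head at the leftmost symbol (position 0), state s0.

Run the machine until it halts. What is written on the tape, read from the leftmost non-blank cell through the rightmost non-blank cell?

yxxyx_xy

state=s0 head=0 tape=_[z]xyyzzy   (s0,z)→(s1,x,-1)
state=s1 head=-1 tape=[_]xxyyzzy   (s1,_)→(s2,y,+1)
state=s2 head=0 tape=y[x]xyyzzy   (s2,x)→(s3,x,+1)
state=s3 head=1 tape=yx[x]yyzzy   (s3,x)→(s0,x,+1)
state=s0 head=2 tape=yxx[y]yzzy   (s0,y)→(s3,y,+1)
state=s3 head=3 tape=yxxy[y]zzy   (s3,y)→(s0,x,+1)
state=s0 head=4 tape=yxxyx[z]zy   (s0,z)→(s1,x,-1)
state=s1 head=3 tape=yxxy[x]xzy   (s1,x)→(s1,y,+1)
state=s1 head=4 tape=yxxyy[x]zy   (s1,x)→(s1,y,+1)
state=s1 head=5 tape=yxxyyy[z]y   (s1,z)→(s2,x,-1)
state=s2 head=4 tape=yxxyy[y]xy   (s2,y)→(s3,_,-1)
state=s3 head=3 tape=yxxy[y]_xy   (s3,y)→(s0,x,+1)
state=s0 head=4 tape=yxxyx[_]xy   (s0,_)→(s2,_,-1)
state=s2 head=3 tape=yxxy[x]_xy   (s2,x)→(s3,x,+1)
state=s3 head=4 tape=yxxyx[_]xy
The non-blank tape span at halt is yxxyx_xy.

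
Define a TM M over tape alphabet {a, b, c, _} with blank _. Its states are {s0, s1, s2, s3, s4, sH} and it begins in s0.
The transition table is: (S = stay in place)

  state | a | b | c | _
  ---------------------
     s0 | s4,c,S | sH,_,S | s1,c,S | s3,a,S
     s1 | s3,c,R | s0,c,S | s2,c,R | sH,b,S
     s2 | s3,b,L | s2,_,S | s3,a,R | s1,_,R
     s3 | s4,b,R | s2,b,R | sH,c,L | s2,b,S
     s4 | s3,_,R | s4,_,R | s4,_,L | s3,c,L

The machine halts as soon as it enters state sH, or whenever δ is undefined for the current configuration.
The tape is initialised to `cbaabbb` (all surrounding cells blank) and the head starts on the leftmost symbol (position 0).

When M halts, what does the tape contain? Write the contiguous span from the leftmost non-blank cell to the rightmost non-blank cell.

state=s0 head=0 tape=[c]baabbb___   (s0,c)→(s1,c,S)
state=s1 head=0 tape=[c]baabbb___   (s1,c)→(s2,c,R)
state=s2 head=1 tape=c[b]aabbb___   (s2,b)→(s2,_,S)
state=s2 head=1 tape=c[_]aabbb___   (s2,_)→(s1,_,R)
state=s1 head=2 tape=c_[a]abbb___   (s1,a)→(s3,c,R)
state=s3 head=3 tape=c_c[a]bbb___   (s3,a)→(s4,b,R)
state=s4 head=4 tape=c_cb[b]bb___   (s4,b)→(s4,_,R)
state=s4 head=5 tape=c_cb_[b]b___   (s4,b)→(s4,_,R)
state=s4 head=6 tape=c_cb__[b]___   (s4,b)→(s4,_,R)
state=s4 head=7 tape=c_cb___[_]__   (s4,_)→(s3,c,L)
state=s3 head=6 tape=c_cb__[_]c__   (s3,_)→(s2,b,S)
state=s2 head=6 tape=c_cb__[b]c__   (s2,b)→(s2,_,S)
state=s2 head=6 tape=c_cb__[_]c__   (s2,_)→(s1,_,R)
state=s1 head=7 tape=c_cb___[c]__   (s1,c)→(s2,c,R)
state=s2 head=8 tape=c_cb___c[_]_   (s2,_)→(s1,_,R)
state=s1 head=9 tape=c_cb___c_[_]   (s1,_)→(sH,b,S)
state=sH head=9 tape=c_cb___c_[b]
The non-blank tape span at halt is c_cb___c_b.

c_cb___c_b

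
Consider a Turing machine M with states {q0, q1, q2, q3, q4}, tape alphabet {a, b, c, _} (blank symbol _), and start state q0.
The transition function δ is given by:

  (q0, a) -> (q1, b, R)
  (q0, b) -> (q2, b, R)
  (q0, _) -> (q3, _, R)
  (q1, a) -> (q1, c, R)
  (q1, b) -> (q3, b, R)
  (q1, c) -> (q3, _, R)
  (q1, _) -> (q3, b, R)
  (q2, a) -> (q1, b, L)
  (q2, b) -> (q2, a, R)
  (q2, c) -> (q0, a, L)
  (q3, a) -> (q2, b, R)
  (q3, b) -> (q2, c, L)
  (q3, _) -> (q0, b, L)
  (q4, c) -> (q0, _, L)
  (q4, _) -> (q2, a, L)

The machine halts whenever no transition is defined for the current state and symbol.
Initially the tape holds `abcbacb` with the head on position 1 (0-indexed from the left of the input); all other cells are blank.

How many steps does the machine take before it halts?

25

q0 | a[b]cbacb__   read b → write b, move R, go to q2
q2 | ab[c]bacb__   read c → write a, move L, go to q0
q0 | a[b]abacb__   read b → write b, move R, go to q2
q2 | ab[a]bacb__   read a → write b, move L, go to q1
q1 | a[b]bbacb__   read b → write b, move R, go to q3
q3 | ab[b]bacb__   read b → write c, move L, go to q2
q2 | a[b]cbacb__   read b → write a, move R, go to q2
q2 | aa[c]bacb__   read c → write a, move L, go to q0
q0 | a[a]abacb__   read a → write b, move R, go to q1
q1 | ab[a]bacb__   read a → write c, move R, go to q1
q1 | abc[b]acb__   read b → write b, move R, go to q3
q3 | abcb[a]cb__   read a → write b, move R, go to q2
q2 | abcbb[c]b__   read c → write a, move L, go to q0
q0 | abcb[b]ab__   read b → write b, move R, go to q2
q2 | abcbb[a]b__   read a → write b, move L, go to q1
q1 | abcb[b]bb__   read b → write b, move R, go to q3
q3 | abcbb[b]b__   read b → write c, move L, go to q2
q2 | abcb[b]cb__   read b → write a, move R, go to q2
q2 | abcba[c]b__   read c → write a, move L, go to q0
q0 | abcb[a]ab__   read a → write b, move R, go to q1
q1 | abcbb[a]b__   read a → write c, move R, go to q1
q1 | abcbbc[b]__   read b → write b, move R, go to q3
q3 | abcbbcb[_]_   read _ → write b, move L, go to q0
q0 | abcbbc[b]b_   read b → write b, move R, go to q2
q2 | abcbbcb[b]_   read b → write a, move R, go to q2
q2 | abcbbcba[_]
M halts after 25 transitions.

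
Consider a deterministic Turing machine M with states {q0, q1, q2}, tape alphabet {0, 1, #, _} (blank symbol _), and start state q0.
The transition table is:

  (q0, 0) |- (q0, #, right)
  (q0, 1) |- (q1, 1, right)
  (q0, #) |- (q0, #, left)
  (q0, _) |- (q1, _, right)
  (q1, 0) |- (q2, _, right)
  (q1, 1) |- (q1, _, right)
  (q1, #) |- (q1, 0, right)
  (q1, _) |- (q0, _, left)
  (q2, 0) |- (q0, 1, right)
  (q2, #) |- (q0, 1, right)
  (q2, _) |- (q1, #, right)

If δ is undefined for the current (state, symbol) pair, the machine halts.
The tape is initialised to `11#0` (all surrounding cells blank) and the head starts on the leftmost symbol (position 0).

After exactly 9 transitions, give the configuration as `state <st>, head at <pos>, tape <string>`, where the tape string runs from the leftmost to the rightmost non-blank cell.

q0 | [1]1#0__   read 1 → write 1, move right, go to q1
q1 | 1[1]#0__   read 1 → write _, move right, go to q1
q1 | 1_[#]0__   read # → write 0, move right, go to q1
q1 | 1_0[0]__   read 0 → write _, move right, go to q2
q2 | 1_0_[_]_   read _ → write #, move right, go to q1
q1 | 1_0_#[_]   read _ → write _, move left, go to q0
q0 | 1_0_[#]_   read # → write #, move left, go to q0
q0 | 1_0[_]#_   read _ → write _, move right, go to q1
q1 | 1_0_[#]_   read # → write 0, move right, go to q1
q1 | 1_0_0[_]
After 9 steps: state q1, head at 5, tape 1_0_0.

state q1, head at 5, tape 1_0_0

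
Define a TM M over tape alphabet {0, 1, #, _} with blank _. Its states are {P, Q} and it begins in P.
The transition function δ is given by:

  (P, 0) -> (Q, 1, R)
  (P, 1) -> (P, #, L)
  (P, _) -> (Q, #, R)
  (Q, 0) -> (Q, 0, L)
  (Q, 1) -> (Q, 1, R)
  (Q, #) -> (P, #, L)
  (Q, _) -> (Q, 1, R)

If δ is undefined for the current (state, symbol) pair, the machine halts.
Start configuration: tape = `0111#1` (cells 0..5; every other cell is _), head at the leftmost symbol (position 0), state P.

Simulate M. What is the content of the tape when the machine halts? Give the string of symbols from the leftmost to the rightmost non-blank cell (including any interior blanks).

######1

P | _[0]111#1   read 0 → write 1, move R, go to Q
Q | _1[1]11#1   read 1 → write 1, move R, go to Q
Q | _11[1]1#1   read 1 → write 1, move R, go to Q
Q | _111[1]#1   read 1 → write 1, move R, go to Q
Q | _1111[#]1   read # → write #, move L, go to P
P | _111[1]#1   read 1 → write #, move L, go to P
P | _11[1]##1   read 1 → write #, move L, go to P
P | _1[1]###1   read 1 → write #, move L, go to P
P | _[1]####1   read 1 → write #, move L, go to P
P | [_]#####1   read _ → write #, move R, go to Q
Q | #[#]####1   read # → write #, move L, go to P
P | [#]#####1
The non-blank tape span at halt is ######1.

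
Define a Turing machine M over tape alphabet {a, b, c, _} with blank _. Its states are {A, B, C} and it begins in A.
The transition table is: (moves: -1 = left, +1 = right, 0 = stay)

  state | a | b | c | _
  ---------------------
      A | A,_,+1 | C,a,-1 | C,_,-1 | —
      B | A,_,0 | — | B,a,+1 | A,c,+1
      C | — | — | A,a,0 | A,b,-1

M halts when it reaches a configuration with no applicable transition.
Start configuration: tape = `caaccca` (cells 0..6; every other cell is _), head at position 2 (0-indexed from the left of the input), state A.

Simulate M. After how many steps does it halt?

A | __ca[a]ccca   read a → write _, move +1, go to A
A | __ca_[c]cca   read c → write _, move -1, go to C
C | __ca[_]_cca   read _ → write b, move -1, go to A
A | __c[a]b_cca   read a → write _, move +1, go to A
A | __c_[b]_cca   read b → write a, move -1, go to C
C | __c[_]a_cca   read _ → write b, move -1, go to A
A | __[c]ba_cca   read c → write _, move -1, go to C
C | _[_]_ba_cca   read _ → write b, move -1, go to A
A | [_]b_ba_cca
M halts after 8 transitions.

8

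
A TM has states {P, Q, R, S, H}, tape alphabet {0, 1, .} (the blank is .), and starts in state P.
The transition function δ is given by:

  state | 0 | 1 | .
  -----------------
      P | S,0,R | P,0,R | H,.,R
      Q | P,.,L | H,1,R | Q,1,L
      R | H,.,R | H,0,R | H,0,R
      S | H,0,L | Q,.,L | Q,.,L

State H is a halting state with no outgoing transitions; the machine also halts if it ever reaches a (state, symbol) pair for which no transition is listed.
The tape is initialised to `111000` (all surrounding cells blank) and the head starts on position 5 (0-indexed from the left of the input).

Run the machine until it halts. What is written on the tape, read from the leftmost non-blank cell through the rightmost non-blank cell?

110

state=P head=5 tape=11100[0].   (P,0)→(S,0,R)
state=S head=6 tape=111000[.]   (S,.)→(Q,.,L)
state=Q head=5 tape=11100[0].   (Q,0)→(P,.,L)
state=P head=4 tape=1110[0]..   (P,0)→(S,0,R)
state=S head=5 tape=11100[.].   (S,.)→(Q,.,L)
state=Q head=4 tape=1110[0]..   (Q,0)→(P,.,L)
state=P head=3 tape=111[0]...   (P,0)→(S,0,R)
state=S head=4 tape=1110[.]..   (S,.)→(Q,.,L)
state=Q head=3 tape=111[0]...   (Q,0)→(P,.,L)
state=P head=2 tape=11[1]....   (P,1)→(P,0,R)
state=P head=3 tape=110[.]...   (P,.)→(H,.,R)
state=H head=4 tape=110.[.]..
The non-blank tape span at halt is 110.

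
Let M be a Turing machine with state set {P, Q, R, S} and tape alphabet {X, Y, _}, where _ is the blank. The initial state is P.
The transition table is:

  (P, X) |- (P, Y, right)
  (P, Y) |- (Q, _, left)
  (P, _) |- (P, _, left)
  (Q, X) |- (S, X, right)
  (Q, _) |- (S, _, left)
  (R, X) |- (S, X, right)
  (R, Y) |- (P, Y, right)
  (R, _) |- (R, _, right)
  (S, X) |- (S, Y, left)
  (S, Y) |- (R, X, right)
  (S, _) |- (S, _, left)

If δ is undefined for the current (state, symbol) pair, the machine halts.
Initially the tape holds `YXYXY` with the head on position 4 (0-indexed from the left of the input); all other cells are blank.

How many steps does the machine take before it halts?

state=P head=4 tape=YXYX[Y]   (P,Y)→(Q,_,left)
state=Q head=3 tape=YXY[X]_   (Q,X)→(S,X,right)
state=S head=4 tape=YXYX[_]   (S,_)→(S,_,left)
state=S head=3 tape=YXY[X]_   (S,X)→(S,Y,left)
state=S head=2 tape=YX[Y]Y_   (S,Y)→(R,X,right)
state=R head=3 tape=YXX[Y]_   (R,Y)→(P,Y,right)
state=P head=4 tape=YXXY[_]   (P,_)→(P,_,left)
state=P head=3 tape=YXX[Y]_   (P,Y)→(Q,_,left)
state=Q head=2 tape=YX[X]__   (Q,X)→(S,X,right)
state=S head=3 tape=YXX[_]_   (S,_)→(S,_,left)
state=S head=2 tape=YX[X]__   (S,X)→(S,Y,left)
state=S head=1 tape=Y[X]Y__   (S,X)→(S,Y,left)
state=S head=0 tape=[Y]YY__   (S,Y)→(R,X,right)
state=R head=1 tape=X[Y]Y__   (R,Y)→(P,Y,right)
state=P head=2 tape=XY[Y]__   (P,Y)→(Q,_,left)
state=Q head=1 tape=X[Y]___
M halts after 15 transitions.

15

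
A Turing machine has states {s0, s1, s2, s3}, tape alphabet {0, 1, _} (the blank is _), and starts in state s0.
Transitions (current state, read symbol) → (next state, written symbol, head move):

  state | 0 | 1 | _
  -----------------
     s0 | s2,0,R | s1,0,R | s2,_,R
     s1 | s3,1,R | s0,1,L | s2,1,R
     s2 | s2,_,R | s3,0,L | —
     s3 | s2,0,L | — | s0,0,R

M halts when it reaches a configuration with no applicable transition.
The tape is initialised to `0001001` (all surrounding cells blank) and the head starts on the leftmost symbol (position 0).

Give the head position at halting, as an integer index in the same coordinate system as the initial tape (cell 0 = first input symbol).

7

state=s0 head=0 tape=[0]001001_   (s0,0)→(s2,0,R)
state=s2 head=1 tape=0[0]01001_   (s2,0)→(s2,_,R)
state=s2 head=2 tape=0_[0]1001_   (s2,0)→(s2,_,R)
state=s2 head=3 tape=0__[1]001_   (s2,1)→(s3,0,L)
state=s3 head=2 tape=0_[_]0001_   (s3,_)→(s0,0,R)
state=s0 head=3 tape=0_0[0]001_   (s0,0)→(s2,0,R)
state=s2 head=4 tape=0_00[0]01_   (s2,0)→(s2,_,R)
state=s2 head=5 tape=0_00_[0]1_   (s2,0)→(s2,_,R)
state=s2 head=6 tape=0_00__[1]_   (s2,1)→(s3,0,L)
state=s3 head=5 tape=0_00_[_]0_   (s3,_)→(s0,0,R)
state=s0 head=6 tape=0_00_0[0]_   (s0,0)→(s2,0,R)
state=s2 head=7 tape=0_00_00[_]
At halt the head is at cell 7.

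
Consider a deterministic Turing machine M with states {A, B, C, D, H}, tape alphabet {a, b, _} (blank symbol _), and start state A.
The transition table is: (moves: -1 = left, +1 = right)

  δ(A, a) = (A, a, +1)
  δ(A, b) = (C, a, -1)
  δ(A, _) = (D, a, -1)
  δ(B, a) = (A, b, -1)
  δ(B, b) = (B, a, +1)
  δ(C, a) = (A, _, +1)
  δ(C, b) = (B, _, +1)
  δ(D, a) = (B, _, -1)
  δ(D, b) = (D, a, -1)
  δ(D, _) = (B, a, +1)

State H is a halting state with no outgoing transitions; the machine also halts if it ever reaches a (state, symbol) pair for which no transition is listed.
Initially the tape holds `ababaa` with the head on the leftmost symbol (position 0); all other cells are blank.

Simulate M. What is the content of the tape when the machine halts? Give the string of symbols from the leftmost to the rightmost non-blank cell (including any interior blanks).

a___aa

A | [a]babaa_   read a → write a, move +1, go to A
A | a[b]abaa_   read b → write a, move -1, go to C
C | [a]aabaa_   read a → write _, move +1, go to A
A | _[a]abaa_   read a → write a, move +1, go to A
A | _a[a]baa_   read a → write a, move +1, go to A
A | _aa[b]aa_   read b → write a, move -1, go to C
C | _a[a]aaa_   read a → write _, move +1, go to A
A | _a_[a]aa_   read a → write a, move +1, go to A
A | _a_a[a]a_   read a → write a, move +1, go to A
A | _a_aa[a]_   read a → write a, move +1, go to A
A | _a_aaa[_]   read _ → write a, move -1, go to D
D | _a_aa[a]a   read a → write _, move -1, go to B
B | _a_a[a]_a   read a → write b, move -1, go to A
A | _a_[a]b_a   read a → write a, move +1, go to A
A | _a_a[b]_a   read b → write a, move -1, go to C
C | _a_[a]a_a   read a → write _, move +1, go to A
A | _a__[a]_a   read a → write a, move +1, go to A
A | _a__a[_]a   read _ → write a, move -1, go to D
D | _a__[a]aa   read a → write _, move -1, go to B
B | _a_[_]_aa
The non-blank tape span at halt is a___aa.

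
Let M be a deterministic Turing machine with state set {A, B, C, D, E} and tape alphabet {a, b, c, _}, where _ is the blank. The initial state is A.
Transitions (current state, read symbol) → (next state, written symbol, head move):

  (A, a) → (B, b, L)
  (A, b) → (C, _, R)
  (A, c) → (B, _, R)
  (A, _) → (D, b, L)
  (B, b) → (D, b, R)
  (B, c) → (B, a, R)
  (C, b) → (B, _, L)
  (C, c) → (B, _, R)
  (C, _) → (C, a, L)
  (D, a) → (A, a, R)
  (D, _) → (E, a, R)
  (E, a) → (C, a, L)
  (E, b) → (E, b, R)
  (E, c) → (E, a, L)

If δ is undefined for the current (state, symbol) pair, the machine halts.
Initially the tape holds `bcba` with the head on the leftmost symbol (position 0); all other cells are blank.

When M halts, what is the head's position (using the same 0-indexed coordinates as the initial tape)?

3

A | [b]cba__   read b → write _, move R, go to C
C | _[c]ba__   read c → write _, move R, go to B
B | __[b]a__   read b → write b, move R, go to D
D | __b[a]__   read a → write a, move R, go to A
A | __ba[_]_   read _ → write b, move L, go to D
D | __b[a]b_   read a → write a, move R, go to A
A | __ba[b]_   read b → write _, move R, go to C
C | __ba_[_]   read _ → write a, move L, go to C
C | __ba[_]a   read _ → write a, move L, go to C
C | __b[a]aa
At halt the head is at cell 3.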